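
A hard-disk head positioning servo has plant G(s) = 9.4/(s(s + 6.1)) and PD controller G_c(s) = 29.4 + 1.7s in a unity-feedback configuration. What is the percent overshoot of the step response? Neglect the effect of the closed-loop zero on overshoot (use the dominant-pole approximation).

6.14%

Forward path: (29.4 + 1.7s)·9.4/(s(s+6.1)). The closed-loop characteristic equation is s² + (6.1 + 9.4·1.7)s + 9.4·29.4 = 0.
That is s² + 22.08s + 276.4 = 0, so ω_n = 16.62 rad/s and ζ = 22.08/(2·16.62) = 0.6641.
%OS = 100·exp(−πζ/√(1−ζ²)) = 6.14%.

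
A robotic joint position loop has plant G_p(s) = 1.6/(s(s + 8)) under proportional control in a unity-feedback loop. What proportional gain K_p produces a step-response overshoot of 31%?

From %OS = 100·exp(−πζ/√(1−ζ²)) = 31%, ζ = −ln(0.31)/√(π²+ln²(0.31)) = 0.3493.
Characteristic equation s² + 8s + 1.6K_p = 0 gives ζ = 8/(2√(1.6K_p)).
Setting ζ = 0.3493: √(1.6K_p) = 8/(2·0.3493) = 11.45, so K_p = 131.1/1.6 = 82.

K_p = 82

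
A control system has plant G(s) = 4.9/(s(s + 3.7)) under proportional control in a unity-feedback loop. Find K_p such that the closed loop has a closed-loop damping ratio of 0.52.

K_p = 2.58

Closed-loop characteristic equation: s² + 3.7s + K_p·4.9 = 0.
So ω_n = √(4.9K_p) and 2ζω_n = 3.7, giving ζ = 3.7/(2√(4.9K_p)).
Setting ζ = 0.52: √(4.9K_p) = 3.7/(2·0.52) = 3.558, so K_p = 12.66/4.9 = 2.58.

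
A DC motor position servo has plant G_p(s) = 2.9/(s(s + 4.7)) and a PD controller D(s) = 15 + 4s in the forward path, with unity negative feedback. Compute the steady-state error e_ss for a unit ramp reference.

0.108

The loop has one pole at the origin (type 1). Velocity error constant K_v = lim_{s→0} s·D(s)G_p(s) = 15·2.9/4.7 = 9.255.
Steady-state error to a unit ramp: e_ss = 1/K_v = 0.108.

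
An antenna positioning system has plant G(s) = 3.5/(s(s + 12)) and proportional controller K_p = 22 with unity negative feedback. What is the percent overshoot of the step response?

5.27%

From 1 + K_pG(s) = 0: s² + 12s + 77 = 0 ⇒ ω_n = 8.775, ζ = 0.6838.
%OS = 100·exp(−πζ/√(1−ζ²)) = 100·exp(−π·0.6838/√0.5325) = 5.27%.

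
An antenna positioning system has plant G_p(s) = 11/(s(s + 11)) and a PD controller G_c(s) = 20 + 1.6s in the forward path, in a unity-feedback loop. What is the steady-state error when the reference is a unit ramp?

The loop has one pole at the origin (type 1). Velocity error constant K_v = lim_{s→0} s·G_c(s)G_p(s) = 20·11/11 = 20.
Steady-state error to a unit ramp: e_ss = 1/K_v = 0.05.

0.05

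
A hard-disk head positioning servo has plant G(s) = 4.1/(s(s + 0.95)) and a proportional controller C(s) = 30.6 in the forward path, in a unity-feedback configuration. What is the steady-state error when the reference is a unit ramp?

The loop has one pole at the origin (type 1). Velocity error constant K_v = lim_{s→0} s·C(s)G(s) = 30.6·4.1/0.95 = 132.1.
Steady-state error to a unit ramp: e_ss = 1/K_v = 0.00757.

0.00757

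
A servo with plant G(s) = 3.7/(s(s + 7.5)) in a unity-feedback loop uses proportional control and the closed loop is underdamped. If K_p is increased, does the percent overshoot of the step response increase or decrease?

increase

ζ = 7.5/(2√(3.7K_p)) decreases as K_p grows; lower damping means more overshoot.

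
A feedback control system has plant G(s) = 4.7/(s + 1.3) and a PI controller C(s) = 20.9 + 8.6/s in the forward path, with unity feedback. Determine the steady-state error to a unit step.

0

The open loop C(s)G(s) has a pole at the origin (type 1), so the static position error constant is infinite and e_ss = 1/(1+∞) = 0.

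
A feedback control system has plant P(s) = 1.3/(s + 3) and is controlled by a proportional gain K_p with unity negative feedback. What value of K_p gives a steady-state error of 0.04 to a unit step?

For a type-0 loop with proportional control, e_ss = 1/(1 + K_p·P(0)).
P(0) = 0.4333. Require 1/(1 + K_p·0.4333) = 0.04, so 1 + 0.4333·K_p = 25.
K_p = (25 − 1)/0.4333 = 55.4.

K_p = 55.4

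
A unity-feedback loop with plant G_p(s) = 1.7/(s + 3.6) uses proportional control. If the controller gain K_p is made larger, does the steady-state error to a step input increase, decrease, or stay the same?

decrease

The position error constant K_pos = K_p·G_p(0) grows with K_p, and e_ss = 1/(1+K_pos) falls.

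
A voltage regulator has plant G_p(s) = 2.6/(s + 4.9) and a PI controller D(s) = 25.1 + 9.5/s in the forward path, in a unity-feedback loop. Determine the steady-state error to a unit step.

The open loop D(s)G_p(s) has a pole at the origin (type 1), so the static position error constant is infinite and e_ss = 1/(1+∞) = 0.

0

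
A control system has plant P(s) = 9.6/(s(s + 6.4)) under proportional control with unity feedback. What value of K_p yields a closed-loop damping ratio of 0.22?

Closed-loop characteristic equation: s² + 6.4s + K_p·9.6 = 0.
So ω_n = √(9.6K_p) and 2ζω_n = 6.4, giving ζ = 6.4/(2√(9.6K_p)).
Setting ζ = 0.22: √(9.6K_p) = 6.4/(2·0.22) = 14.55, so K_p = 211.6/9.6 = 22.

K_p = 22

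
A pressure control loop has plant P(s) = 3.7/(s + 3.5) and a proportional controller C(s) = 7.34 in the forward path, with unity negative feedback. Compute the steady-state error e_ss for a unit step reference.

The loop is type 0. Static position error constant K_pos = C(0)·P(0) = 7.34·1.057 = 7.759.
Steady-state error to a unit step: e_ss = 1/(1+K_pos) = 1/8.759 = 0.114.

0.114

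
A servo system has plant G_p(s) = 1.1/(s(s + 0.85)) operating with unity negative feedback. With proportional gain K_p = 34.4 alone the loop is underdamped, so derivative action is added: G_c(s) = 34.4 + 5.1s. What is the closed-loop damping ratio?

ζ = 0.525

Forward path: (34.4 + 5.1s)·1.1/(s(s+0.85)). The closed-loop characteristic equation is s² + (0.85 + 1.1·5.1)s + 1.1·34.4 = 0.
That is s² + 6.46s + 37.84 = 0, so ω_n = 6.151 rad/s and ζ = 6.46/(2·6.151) = 0.5251.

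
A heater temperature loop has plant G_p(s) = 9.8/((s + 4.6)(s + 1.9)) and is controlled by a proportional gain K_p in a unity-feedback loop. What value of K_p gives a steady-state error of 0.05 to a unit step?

K_p = 16.9

For a type-0 loop with proportional control, e_ss = 1/(1 + K_p·G_p(0)).
G_p(0) = 1.121. Require 1/(1 + K_p·1.121) = 0.05, so 1 + 1.121·K_p = 20.
K_p = (20 − 1)/1.121 = 16.9.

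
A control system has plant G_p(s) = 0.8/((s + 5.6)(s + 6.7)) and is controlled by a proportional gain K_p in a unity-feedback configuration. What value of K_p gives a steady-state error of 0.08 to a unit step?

The loop is type 0, so e_ss(step) = 1/(1 + K_pos) with K_pos = K_p·G_p(0).
G_p(0) = 0.02132. Require 1/(1 + K_p·0.02132) = 0.08, so 1 + 0.02132·K_p = 12.5.
K_p = (12.5 − 1)/0.02132 = 539.

K_p = 539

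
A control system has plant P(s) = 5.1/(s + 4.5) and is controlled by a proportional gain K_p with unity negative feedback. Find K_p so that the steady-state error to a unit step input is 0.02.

For a type-0 loop with proportional control, e_ss = 1/(1 + K_p·P(0)).
P(0) = 1.133. Require 1/(1 + K_p·1.133) = 0.02, so 1 + 1.133·K_p = 50.
K_p = (50 − 1)/1.133 = 43.2.

K_p = 43.2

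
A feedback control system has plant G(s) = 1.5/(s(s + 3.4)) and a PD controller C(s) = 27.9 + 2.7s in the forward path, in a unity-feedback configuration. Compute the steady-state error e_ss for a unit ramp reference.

0.0812

The loop has one pole at the origin (type 1). Velocity error constant K_v = lim_{s→0} s·C(s)G(s) = 27.9·1.5/3.4 = 12.31.
Steady-state error to a unit ramp: e_ss = 1/K_v = 0.0812.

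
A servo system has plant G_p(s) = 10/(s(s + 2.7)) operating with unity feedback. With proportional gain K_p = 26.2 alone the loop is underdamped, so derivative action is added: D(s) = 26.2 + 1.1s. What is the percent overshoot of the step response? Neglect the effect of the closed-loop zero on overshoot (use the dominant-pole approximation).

Forward path: (26.2 + 1.1s)·10/(s(s+2.7)). The closed-loop characteristic equation is s² + (2.7 + 10·1.1)s + 10·26.2 = 0.
That is s² + 13.7s + 262 = 0, so ω_n = 16.19 rad/s and ζ = 13.7/(2·16.19) = 0.4232.
%OS = 100·exp(−πζ/√(1−ζ²)) = 23.1%.

23.1%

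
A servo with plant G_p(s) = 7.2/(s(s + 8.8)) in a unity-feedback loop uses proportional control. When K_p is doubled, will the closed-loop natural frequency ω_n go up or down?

increase

ω_n = √(7.2·K_p), which grows with K_p.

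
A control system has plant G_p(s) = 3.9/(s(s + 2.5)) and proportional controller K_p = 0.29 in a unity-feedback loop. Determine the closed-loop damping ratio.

ζ = 1.18

1 + K_p·G_p(s) = 0 gives s² + 2.5s + 1.131 = 0.
Matching s² + 2ζω_n s + ω_n²: ω_n = √1.131 = 1.063 rad/s and 2ζω_n = 2.5, so ζ = 2.5/(2·1.063) = 1.18.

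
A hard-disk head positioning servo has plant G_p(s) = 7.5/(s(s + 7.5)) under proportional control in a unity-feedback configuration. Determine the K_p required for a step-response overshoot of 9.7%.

From %OS = 100·exp(−πζ/√(1−ζ²)) = 9.7%, ζ = −ln(0.097)/√(π²+ln²(0.097)) = 0.5962.
Characteristic equation s² + 7.5s + 7.5K_p = 0 gives ζ = 7.5/(2√(7.5K_p)).
Setting ζ = 0.5962: √(7.5K_p) = 7.5/(2·0.5962) = 6.29, so K_p = 39.56/7.5 = 5.27.

K_p = 5.27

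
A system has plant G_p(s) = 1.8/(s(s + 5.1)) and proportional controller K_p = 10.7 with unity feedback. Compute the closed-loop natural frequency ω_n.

The closed-loop denominator is s(s+5.1) + 10.7·1.8 = s² + 5.1s + 19.26.
Matching s² + 2ζω_n s + ω_n²: ω_n = √19.26 = 4.389 rad/s and 2ζω_n = 5.1, so ζ = 5.1/(2·4.389) = 0.581.

ω_n = 4.39 rad/s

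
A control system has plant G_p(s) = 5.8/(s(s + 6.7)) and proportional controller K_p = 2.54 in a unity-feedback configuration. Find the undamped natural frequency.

1 + K_p·G_p(s) = 0 gives s² + 6.7s + 14.73 = 0.
Matching s² + 2ζω_n s + ω_n²: ω_n = √14.73 = 3.838 rad/s and 2ζω_n = 6.7, so ζ = 6.7/(2·3.838) = 0.873.

ω_n = 3.84 rad/s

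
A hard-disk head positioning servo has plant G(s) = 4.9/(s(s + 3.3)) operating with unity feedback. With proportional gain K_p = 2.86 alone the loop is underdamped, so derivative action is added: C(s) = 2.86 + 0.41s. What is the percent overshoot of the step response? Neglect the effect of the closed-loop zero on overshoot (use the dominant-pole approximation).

Forward path: (2.86 + 0.41s)·4.9/(s(s+3.3)). The closed-loop characteristic equation is s² + (3.3 + 4.9·0.41)s + 4.9·2.86 = 0.
That is s² + 5.309s + 14.01 = 0, so ω_n = 3.744 rad/s and ζ = 5.309/(2·3.744) = 0.7091.
%OS = 100·exp(−πζ/√(1−ζ²)) = 4.25%.

4.25%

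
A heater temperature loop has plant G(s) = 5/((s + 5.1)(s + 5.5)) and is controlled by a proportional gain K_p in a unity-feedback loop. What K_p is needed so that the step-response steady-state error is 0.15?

K_p = 31.8

The loop is type 0, so e_ss(step) = 1/(1 + K_pos) with K_pos = K_p·G(0).
G(0) = 0.1783. Require 1/(1 + K_p·0.1783) = 0.15, so 1 + 0.1783·K_p = 6.667.
K_p = (6.667 − 1)/0.1783 = 31.8.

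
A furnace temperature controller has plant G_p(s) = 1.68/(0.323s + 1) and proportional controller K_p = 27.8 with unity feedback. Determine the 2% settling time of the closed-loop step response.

Closed loop: T(s) = K_p·G_p/(1+K_p·G_p) = 46.7/(0.323s + 1 + 46.7), with pole at s = −(1 + 46.7)/0.323 = −147.7.
τ = 1/147.7 = 0.006771 s, so 2% settling time ≈ 4τ = 0.0271 s.

T_s ≈ 0.0271 s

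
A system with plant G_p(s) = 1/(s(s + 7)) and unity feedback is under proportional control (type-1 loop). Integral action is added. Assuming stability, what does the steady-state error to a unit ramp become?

0

The integrator raises the loop to type 2, so K_v → ∞ and e_ss to a ramp is zero.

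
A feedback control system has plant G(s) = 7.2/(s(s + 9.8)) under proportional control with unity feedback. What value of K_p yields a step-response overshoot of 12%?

From %OS = 100·exp(−πζ/√(1−ζ²)) = 12%, ζ = −ln(0.12)/√(π²+ln²(0.12)) = 0.5594.
Characteristic equation s² + 9.8s + 7.2K_p = 0 gives ζ = 9.8/(2√(7.2K_p)).
Setting ζ = 0.5594: √(7.2K_p) = 9.8/(2·0.5594) = 8.759, so K_p = 76.72/7.2 = 10.7.

K_p = 10.7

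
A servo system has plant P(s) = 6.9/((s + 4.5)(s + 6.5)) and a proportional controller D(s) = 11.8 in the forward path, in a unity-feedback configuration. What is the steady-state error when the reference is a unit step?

0.264

The loop is type 0. Static position error constant K_pos = D(0)·P(0) = 11.8·0.2359 = 2.784.
Steady-state error to a unit step: e_ss = 1/(1+K_pos) = 1/3.784 = 0.264.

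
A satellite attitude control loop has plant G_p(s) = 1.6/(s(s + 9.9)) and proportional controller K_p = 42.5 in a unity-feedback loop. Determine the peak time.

From 1 + K_pG_p(s) = 0: s² + 9.9s + 68 = 0 ⇒ ω_n = 8.246, ζ = 0.6003.
Damped frequency ω_d = ω_n√(1−ζ²) = 6.595 rad/s, so peak time T_p = π/ω_d = 0.476 s.

T_p = 0.476 s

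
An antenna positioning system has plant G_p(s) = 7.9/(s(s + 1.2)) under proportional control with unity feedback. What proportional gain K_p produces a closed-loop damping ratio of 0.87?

K_p = 0.0602

Closed-loop characteristic equation: s² + 1.2s + K_p·7.9 = 0.
So ω_n = √(7.9K_p) and 2ζω_n = 1.2, giving ζ = 1.2/(2√(7.9K_p)).
Setting ζ = 0.87: √(7.9K_p) = 1.2/(2·0.87) = 0.6897, so K_p = 0.4756/7.9 = 0.0602.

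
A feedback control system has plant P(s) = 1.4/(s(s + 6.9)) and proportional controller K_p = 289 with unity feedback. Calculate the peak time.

T_p = 0.159 s

The closed-loop denominator s² + 6.9s + 404.6 gives ω_n = √404.6 = 20.11 and ζ = 6.9/(2ω_n) = 0.1715.
Damped frequency ω_d = ω_n√(1−ζ²) = 19.82 rad/s, so peak time T_p = π/ω_d = 0.159 s.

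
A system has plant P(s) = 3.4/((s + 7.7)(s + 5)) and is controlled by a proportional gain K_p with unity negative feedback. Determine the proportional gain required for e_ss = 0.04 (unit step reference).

K_p = 272

For a type-0 loop with proportional control, e_ss = 1/(1 + K_p·P(0)).
P(0) = 0.08831. Require 1/(1 + K_p·0.08831) = 0.04, so 1 + 0.08831·K_p = 25.
K_p = (25 − 1)/0.08831 = 272.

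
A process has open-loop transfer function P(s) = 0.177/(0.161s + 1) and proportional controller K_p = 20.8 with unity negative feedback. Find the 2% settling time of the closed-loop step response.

Closed loop: T(s) = K_p·P/(1+K_p·P) = 3.682/(0.161s + 1 + 3.682), with pole at s = −(1 + 3.682)/0.161 = −29.08.
τ = 1/29.08 = 0.03439 s, so 2% settling time ≈ 4τ = 0.138 s.

T_s ≈ 0.138 s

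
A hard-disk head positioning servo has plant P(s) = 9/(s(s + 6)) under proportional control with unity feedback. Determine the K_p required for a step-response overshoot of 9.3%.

K_p = 2.75

From %OS = 100·exp(−πζ/√(1−ζ²)) = 9.3%, ζ = −ln(0.093)/√(π²+ln²(0.093)) = 0.6031.
Characteristic equation s² + 6s + 9K_p = 0 gives ζ = 6/(2√(9K_p)).
Setting ζ = 0.6031: √(9K_p) = 6/(2·0.6031) = 4.974, so K_p = 24.75/9 = 2.75.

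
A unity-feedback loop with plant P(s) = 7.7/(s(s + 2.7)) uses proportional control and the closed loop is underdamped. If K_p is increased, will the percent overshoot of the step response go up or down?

increase

ζ = 2.7/(2√(7.7K_p)) decreases as K_p grows; lower damping means more overshoot.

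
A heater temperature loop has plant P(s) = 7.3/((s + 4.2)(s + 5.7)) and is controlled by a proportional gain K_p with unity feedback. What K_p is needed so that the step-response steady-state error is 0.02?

For a type-0 loop with proportional control, e_ss = 1/(1 + K_p·P(0)).
P(0) = 0.3049. Require 1/(1 + K_p·0.3049) = 0.02, so 1 + 0.3049·K_p = 50.
K_p = (50 − 1)/0.3049 = 161.

K_p = 161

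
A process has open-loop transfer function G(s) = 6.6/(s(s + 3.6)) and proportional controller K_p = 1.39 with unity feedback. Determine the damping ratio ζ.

The closed-loop denominator is s(s+3.6) + 1.39·6.6 = s² + 3.6s + 9.174.
Matching s² + 2ζω_n s + ω_n²: ω_n = √9.174 = 3.029 rad/s and 2ζω_n = 3.6, so ζ = 3.6/(2·3.029) = 0.594.

ζ = 0.594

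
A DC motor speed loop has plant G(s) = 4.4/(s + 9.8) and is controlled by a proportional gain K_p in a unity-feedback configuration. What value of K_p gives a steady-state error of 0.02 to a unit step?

K_p = 109

For a type-0 loop with proportional control, e_ss = 1/(1 + K_p·G(0)).
G(0) = 0.449. Require 1/(1 + K_p·0.449) = 0.02, so 1 + 0.449·K_p = 50.
K_p = (50 − 1)/0.449 = 109.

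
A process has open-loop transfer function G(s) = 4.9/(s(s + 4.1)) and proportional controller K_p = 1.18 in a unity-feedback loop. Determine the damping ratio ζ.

The closed-loop denominator is s(s+4.1) + 1.18·4.9 = s² + 4.1s + 5.782.
Matching s² + 2ζω_n s + ω_n²: ω_n = √5.782 = 2.405 rad/s and 2ζω_n = 4.1, so ζ = 4.1/(2·2.405) = 0.853.

ζ = 0.853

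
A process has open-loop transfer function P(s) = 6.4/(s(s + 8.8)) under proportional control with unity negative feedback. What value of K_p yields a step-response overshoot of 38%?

From %OS = 100·exp(−πζ/√(1−ζ²)) = 38%, ζ = −ln(0.38)/√(π²+ln²(0.38)) = 0.2943.
Characteristic equation s² + 8.8s + 6.4K_p = 0 gives ζ = 8.8/(2√(6.4K_p)).
Setting ζ = 0.2943: √(6.4K_p) = 8.8/(2·0.2943) = 14.95, so K_p = 223.5/6.4 = 34.9.

K_p = 34.9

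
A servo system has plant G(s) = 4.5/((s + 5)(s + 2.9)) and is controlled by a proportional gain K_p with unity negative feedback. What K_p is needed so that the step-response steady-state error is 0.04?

K_p = 77.3

Steady-state error for a unit step on this type-0 loop is 1/(1 + K_p·G(0)).
G(0) = 0.3103. Require 1/(1 + K_p·0.3103) = 0.04, so 1 + 0.3103·K_p = 25.
K_p = (25 − 1)/0.3103 = 77.3.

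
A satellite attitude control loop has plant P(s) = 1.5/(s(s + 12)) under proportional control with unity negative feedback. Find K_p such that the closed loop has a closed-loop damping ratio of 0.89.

Closed-loop characteristic equation: s² + 12s + K_p·1.5 = 0.
So ω_n = √(1.5K_p) and 2ζω_n = 12, giving ζ = 12/(2√(1.5K_p)).
Setting ζ = 0.89: √(1.5K_p) = 12/(2·0.89) = 6.742, so K_p = 45.45/1.5 = 30.3.

K_p = 30.3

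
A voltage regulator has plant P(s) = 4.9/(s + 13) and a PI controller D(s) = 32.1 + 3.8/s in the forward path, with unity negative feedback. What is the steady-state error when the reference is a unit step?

0

The open loop D(s)P(s) has a pole at the origin (type 1), so the static position error constant is infinite and e_ss = 1/(1+∞) = 0.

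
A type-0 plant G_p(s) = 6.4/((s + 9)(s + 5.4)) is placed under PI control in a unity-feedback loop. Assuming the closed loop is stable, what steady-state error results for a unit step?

The PI controller's integrator makes the forward path type 1, so e_ss to a step is zero.

0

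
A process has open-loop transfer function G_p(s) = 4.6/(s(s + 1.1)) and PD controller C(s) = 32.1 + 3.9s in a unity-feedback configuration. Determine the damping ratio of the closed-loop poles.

ζ = 0.783

Forward path: (32.1 + 3.9s)·4.6/(s(s+1.1)). The closed-loop characteristic equation is s² + (1.1 + 4.6·3.9)s + 4.6·32.1 = 0.
That is s² + 19.04s + 147.7 = 0, so ω_n = 12.15 rad/s and ζ = 19.04/(2·12.15) = 0.7834.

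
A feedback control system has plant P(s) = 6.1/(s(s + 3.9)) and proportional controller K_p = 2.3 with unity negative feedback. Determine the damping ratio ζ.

The closed-loop denominator is s(s+3.9) + 2.3·6.1 = s² + 3.9s + 14.03.
Matching s² + 2ζω_n s + ω_n²: ω_n = √14.03 = 3.746 rad/s and 2ζω_n = 3.9, so ζ = 3.9/(2·3.746) = 0.521.

ζ = 0.521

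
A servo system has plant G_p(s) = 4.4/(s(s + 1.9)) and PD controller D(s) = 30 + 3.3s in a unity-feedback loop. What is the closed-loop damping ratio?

ζ = 0.715

Forward path: (30 + 3.3s)·4.4/(s(s+1.9)). The closed-loop characteristic equation is s² + (1.9 + 4.4·3.3)s + 4.4·30 = 0.
That is s² + 16.42s + 132 = 0, so ω_n = 11.49 rad/s and ζ = 16.42/(2·11.49) = 0.7146.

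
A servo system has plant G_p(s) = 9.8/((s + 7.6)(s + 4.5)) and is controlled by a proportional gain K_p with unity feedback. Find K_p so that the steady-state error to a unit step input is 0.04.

For a type-0 loop with proportional control, e_ss = 1/(1 + K_p·G_p(0)).
G_p(0) = 0.2865. Require 1/(1 + K_p·0.2865) = 0.04, so 1 + 0.2865·K_p = 25.
K_p = (25 − 1)/0.2865 = 83.8.

K_p = 83.8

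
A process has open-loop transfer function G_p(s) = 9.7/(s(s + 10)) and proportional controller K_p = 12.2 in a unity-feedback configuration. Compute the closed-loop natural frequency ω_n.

1 + K_p·G_p(s) = 0 gives s² + 10s + 118.3 = 0.
So ω_n² = 118.3 ⇒ ω_n = 10.88 rad/s, and ζ = 10/(2ω_n) = 0.46.

ω_n = 10.9 rad/s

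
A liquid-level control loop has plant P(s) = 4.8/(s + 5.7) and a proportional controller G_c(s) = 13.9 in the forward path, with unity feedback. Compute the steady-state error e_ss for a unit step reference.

0.0787

The loop is type 0. Static position error constant K_pos = G_c(0)·P(0) = 13.9·0.8421 = 11.71.
Steady-state error to a unit step: e_ss = 1/(1+K_pos) = 1/12.71 = 0.0787.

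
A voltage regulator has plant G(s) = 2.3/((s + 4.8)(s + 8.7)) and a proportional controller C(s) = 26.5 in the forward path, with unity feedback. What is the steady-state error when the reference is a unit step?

The loop is type 0. Static position error constant K_pos = C(0)·G(0) = 26.5·0.05508 = 1.46.
Steady-state error to a unit step: e_ss = 1/(1+K_pos) = 1/2.46 = 0.407.

0.407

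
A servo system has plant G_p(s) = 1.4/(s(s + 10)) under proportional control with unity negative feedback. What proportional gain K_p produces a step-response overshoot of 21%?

From %OS = 100·exp(−πζ/√(1−ζ²)) = 21%, ζ = −ln(0.21)/√(π²+ln²(0.21)) = 0.4449.
Characteristic equation s² + 10s + 1.4K_p = 0 gives ζ = 10/(2√(1.4K_p)).
Setting ζ = 0.4449: √(1.4K_p) = 10/(2·0.4449) = 11.24, so K_p = 126.3/1.4 = 90.2.

K_p = 90.2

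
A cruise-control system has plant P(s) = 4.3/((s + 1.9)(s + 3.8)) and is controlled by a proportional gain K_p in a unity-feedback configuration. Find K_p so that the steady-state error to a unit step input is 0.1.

K_p = 15.1

The loop is type 0, so e_ss(step) = 1/(1 + K_pos) with K_pos = K_p·P(0).
P(0) = 0.5956. Require 1/(1 + K_p·0.5956) = 0.1, so 1 + 0.5956·K_p = 10.
K_p = (10 − 1)/0.5956 = 15.1.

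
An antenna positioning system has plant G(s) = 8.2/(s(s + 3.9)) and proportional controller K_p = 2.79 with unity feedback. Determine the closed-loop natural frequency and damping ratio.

The closed-loop denominator is s(s+3.9) + 2.79·8.2 = s² + 3.9s + 22.88.
So ω_n² = 22.88 ⇒ ω_n = 4.783 rad/s, and ζ = 3.9/(2ω_n) = 0.408.

ω_n = 4.78 rad/s, ζ = 0.408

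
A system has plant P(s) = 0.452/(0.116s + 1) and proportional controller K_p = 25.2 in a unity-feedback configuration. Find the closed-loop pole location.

s = -106.8

Closed loop: T(s) = K_p·P/(1+K_p·P) = 11.39/(0.116s + 1 + 11.39), with pole at s = −(1 + 11.39)/0.116 = −106.8.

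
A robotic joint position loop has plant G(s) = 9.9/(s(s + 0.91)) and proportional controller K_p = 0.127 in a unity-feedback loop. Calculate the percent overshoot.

24.8%

The closed-loop denominator s² + 0.91s + 1.257 gives ω_n = √1.257 = 1.121 and ζ = 0.91/(2ω_n) = 0.4058.
%OS = 100·exp(−πζ/√(1−ζ²)) = 100·exp(−π·0.4058/√0.8353) = 24.8%.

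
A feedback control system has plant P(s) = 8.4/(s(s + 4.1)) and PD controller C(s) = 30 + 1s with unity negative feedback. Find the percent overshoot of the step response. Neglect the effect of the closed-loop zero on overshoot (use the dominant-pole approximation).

26%

Forward path: (30 + 1s)·8.4/(s(s+4.1)). The closed-loop characteristic equation is s² + (4.1 + 8.4·1)s + 8.4·30 = 0.
That is s² + 12.5s + 252 = 0, so ω_n = 15.87 rad/s and ζ = 12.5/(2·15.87) = 0.3937.
%OS = 100·exp(−πζ/√(1−ζ²)) = 26%.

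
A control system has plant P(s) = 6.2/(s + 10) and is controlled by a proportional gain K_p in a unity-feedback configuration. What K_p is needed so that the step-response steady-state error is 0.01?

K_p = 160

For a type-0 loop with proportional control, e_ss = 1/(1 + K_p·P(0)).
P(0) = 0.62. Require 1/(1 + K_p·0.62) = 0.01, so 1 + 0.62·K_p = 100.
K_p = (100 − 1)/0.62 = 160.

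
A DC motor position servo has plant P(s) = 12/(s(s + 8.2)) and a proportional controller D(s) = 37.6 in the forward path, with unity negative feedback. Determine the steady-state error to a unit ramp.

0.0182

The loop has one pole at the origin (type 1). Velocity error constant K_v = lim_{s→0} s·D(s)P(s) = 37.6·12/8.2 = 55.02.
Steady-state error to a unit ramp: e_ss = 1/K_v = 0.0182.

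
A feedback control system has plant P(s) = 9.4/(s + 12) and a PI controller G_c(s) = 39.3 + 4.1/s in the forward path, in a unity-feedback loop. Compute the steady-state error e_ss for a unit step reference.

The open loop G_c(s)P(s) has a pole at the origin (type 1), so the static position error constant is infinite and e_ss = 1/(1+∞) = 0.

0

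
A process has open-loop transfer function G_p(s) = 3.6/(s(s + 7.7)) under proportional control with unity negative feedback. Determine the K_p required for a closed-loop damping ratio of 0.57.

K_p = 12.7

Closed-loop characteristic equation: s² + 7.7s + K_p·3.6 = 0.
So ω_n = √(3.6K_p) and 2ζω_n = 7.7, giving ζ = 7.7/(2√(3.6K_p)).
Setting ζ = 0.57: √(3.6K_p) = 7.7/(2·0.57) = 6.754, so K_p = 45.62/3.6 = 12.7.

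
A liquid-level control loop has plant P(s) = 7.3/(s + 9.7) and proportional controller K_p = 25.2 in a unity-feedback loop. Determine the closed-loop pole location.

Closed-loop transfer function: T(s) = K_p·P(s)/(1 + K_p·P(s)) = 184/(s + 9.7 + 184) = 184/(s + 193.7).
The closed-loop pole is at s = −193.7.

s = -193.7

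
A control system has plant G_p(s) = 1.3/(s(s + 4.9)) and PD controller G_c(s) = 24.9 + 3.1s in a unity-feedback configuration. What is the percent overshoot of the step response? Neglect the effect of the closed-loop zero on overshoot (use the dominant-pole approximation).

1.87%

Forward path: (24.9 + 3.1s)·1.3/(s(s+4.9)). The closed-loop characteristic equation is s² + (4.9 + 1.3·3.1)s + 1.3·24.9 = 0.
That is s² + 8.93s + 32.37 = 0, so ω_n = 5.689 rad/s and ζ = 8.93/(2·5.689) = 0.7848.
%OS = 100·exp(−πζ/√(1−ζ²)) = 1.87%.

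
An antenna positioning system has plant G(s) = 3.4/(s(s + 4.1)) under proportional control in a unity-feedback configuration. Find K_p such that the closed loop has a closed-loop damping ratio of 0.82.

K_p = 1.84

Closed-loop characteristic equation: s² + 4.1s + K_p·3.4 = 0.
So ω_n = √(3.4K_p) and 2ζω_n = 4.1, giving ζ = 4.1/(2√(3.4K_p)).
Setting ζ = 0.82: √(3.4K_p) = 4.1/(2·0.82) = 2.5, so K_p = 6.25/3.4 = 1.84.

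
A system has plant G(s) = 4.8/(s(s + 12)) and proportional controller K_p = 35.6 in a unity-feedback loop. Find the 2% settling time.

T_s ≈ 0.667 s

The closed-loop denominator s² + 12s + 170.9 gives ω_n = √170.9 = 13.07 and ζ = 12/(2ω_n) = 0.459.
2% settling time T_s ≈ 4/(ζω_n) = 4/6 = 0.667 s.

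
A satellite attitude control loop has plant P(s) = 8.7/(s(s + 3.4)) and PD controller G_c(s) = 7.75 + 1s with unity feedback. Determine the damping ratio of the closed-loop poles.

Forward path: (7.75 + 1s)·8.7/(s(s+3.4)). The closed-loop characteristic equation is s² + (3.4 + 8.7·1)s + 8.7·7.75 = 0.
That is s² + 12.1s + 67.42 = 0, so ω_n = 8.211 rad/s and ζ = 12.1/(2·8.211) = 0.7368.

ζ = 0.737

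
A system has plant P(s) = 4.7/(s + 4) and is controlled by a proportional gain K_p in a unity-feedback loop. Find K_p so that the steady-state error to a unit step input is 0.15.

K_p = 4.82

Steady-state error for a unit step on this type-0 loop is 1/(1 + K_p·P(0)).
P(0) = 1.175. Require 1/(1 + K_p·1.175) = 0.15, so 1 + 1.175·K_p = 6.667.
K_p = (6.667 − 1)/1.175 = 4.82.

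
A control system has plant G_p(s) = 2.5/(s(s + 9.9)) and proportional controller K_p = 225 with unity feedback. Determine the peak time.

The closed-loop denominator s² + 9.9s + 562.5 gives ω_n = √562.5 = 23.72 and ζ = 9.9/(2ω_n) = 0.2087.
Damped frequency ω_d = ω_n√(1−ζ²) = 23.19 rad/s, so peak time T_p = π/ω_d = 0.135 s.

T_p = 0.135 s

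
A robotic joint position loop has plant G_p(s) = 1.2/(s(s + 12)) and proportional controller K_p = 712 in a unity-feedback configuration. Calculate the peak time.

T_p = 0.11 s

From 1 + K_pG_p(s) = 0: s² + 12s + 854.4 = 0 ⇒ ω_n = 29.23, ζ = 0.2053.
Damped frequency ω_d = ω_n√(1−ζ²) = 28.61 rad/s, so peak time T_p = π/ω_d = 0.11 s.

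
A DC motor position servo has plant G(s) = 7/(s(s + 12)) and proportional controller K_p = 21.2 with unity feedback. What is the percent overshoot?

From 1 + K_pG(s) = 0: s² + 12s + 148.4 = 0 ⇒ ω_n = 12.18, ζ = 0.4925.
%OS = 100·exp(−πζ/√(1−ζ²)) = 100·exp(−π·0.4925/√0.7574) = 16.9%.

16.9%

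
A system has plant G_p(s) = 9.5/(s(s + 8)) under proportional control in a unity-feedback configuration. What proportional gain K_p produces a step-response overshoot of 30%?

K_p = 13.2

From %OS = 100·exp(−πζ/√(1−ζ²)) = 30%, ζ = −ln(0.3)/√(π²+ln²(0.3)) = 0.3579.
Characteristic equation s² + 8s + 9.5K_p = 0 gives ζ = 8/(2√(9.5K_p)).
Setting ζ = 0.3579: √(9.5K_p) = 8/(2·0.3579) = 11.18, so K_p = 124.9/9.5 = 13.2.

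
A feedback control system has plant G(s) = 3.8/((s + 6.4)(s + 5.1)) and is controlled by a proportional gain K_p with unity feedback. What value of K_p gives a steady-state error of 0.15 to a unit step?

K_p = 48.7

The loop is type 0, so e_ss(step) = 1/(1 + K_pos) with K_pos = K_p·G(0).
G(0) = 0.1164. Require 1/(1 + K_p·0.1164) = 0.15, so 1 + 0.1164·K_p = 6.667.
K_p = (6.667 − 1)/0.1164 = 48.7.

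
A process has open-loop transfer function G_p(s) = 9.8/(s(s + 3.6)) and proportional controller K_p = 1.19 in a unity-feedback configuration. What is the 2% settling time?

The closed-loop denominator s² + 3.6s + 11.66 gives ω_n = √11.66 = 3.415 and ζ = 3.6/(2ω_n) = 0.5271.
2% settling time T_s ≈ 4/(ζω_n) = 4/1.8 = 2.22 s.

T_s ≈ 2.22 s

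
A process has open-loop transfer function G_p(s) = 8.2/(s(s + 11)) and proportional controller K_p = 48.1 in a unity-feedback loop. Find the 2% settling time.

T_s ≈ 0.727 s

From 1 + K_pG_p(s) = 0: s² + 11s + 394.4 = 0 ⇒ ω_n = 19.86, ζ = 0.2769.
2% settling time T_s ≈ 4/(ζω_n) = 4/5.5 = 0.727 s.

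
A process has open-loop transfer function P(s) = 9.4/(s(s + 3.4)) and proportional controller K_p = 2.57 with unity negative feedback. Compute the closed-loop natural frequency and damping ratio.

The closed-loop denominator is s(s+3.4) + 2.57·9.4 = s² + 3.4s + 24.16.
Matching s² + 2ζω_n s + ω_n²: ω_n = √24.16 = 4.915 rad/s and 2ζω_n = 3.4, so ζ = 3.4/(2·4.915) = 0.346.

ω_n = 4.92 rad/s, ζ = 0.346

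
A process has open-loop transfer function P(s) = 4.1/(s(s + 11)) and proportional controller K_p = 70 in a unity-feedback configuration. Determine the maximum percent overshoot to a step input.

Closed-loop characteristic equation: s² + 11s + 287 = 0, so ω_n = 16.94 rad/s and ζ = 11/(2·16.94) = 0.3247.
%OS = 100·exp(−πζ/√(1−ζ²)) = 100·exp(−π·0.3247/√0.8946) = 34%.

34%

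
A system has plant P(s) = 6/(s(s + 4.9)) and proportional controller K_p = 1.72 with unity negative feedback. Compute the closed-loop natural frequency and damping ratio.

With unity feedback the closed-loop characteristic equation is s² + 4.9s + 1.72·6 = s² + 4.9s + 10.32 = 0.
So ω_n² = 10.32 ⇒ ω_n = 3.212 rad/s, and ζ = 4.9/(2ω_n) = 0.763.

ω_n = 3.21 rad/s, ζ = 0.763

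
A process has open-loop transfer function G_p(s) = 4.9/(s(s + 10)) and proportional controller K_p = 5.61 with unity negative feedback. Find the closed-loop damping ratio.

ζ = 0.954

1 + K_p·G_p(s) = 0 gives s² + 10s + 27.49 = 0.
Matching s² + 2ζω_n s + ω_n²: ω_n = √27.49 = 5.243 rad/s and 2ζω_n = 10, so ζ = 10/(2·5.243) = 0.954.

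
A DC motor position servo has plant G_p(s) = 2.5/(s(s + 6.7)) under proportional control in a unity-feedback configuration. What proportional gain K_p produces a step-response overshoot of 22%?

From %OS = 100·exp(−πζ/√(1−ζ²)) = 22%, ζ = −ln(0.22)/√(π²+ln²(0.22)) = 0.4342.
Characteristic equation s² + 6.7s + 2.5K_p = 0 gives ζ = 6.7/(2√(2.5K_p)).
Setting ζ = 0.4342: √(2.5K_p) = 6.7/(2·0.4342) = 7.716, so K_p = 59.54/2.5 = 23.8.

K_p = 23.8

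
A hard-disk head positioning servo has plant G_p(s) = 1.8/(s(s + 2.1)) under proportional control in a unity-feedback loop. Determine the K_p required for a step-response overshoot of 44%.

K_p = 9.58

From %OS = 100·exp(−πζ/√(1−ζ²)) = 44%, ζ = −ln(0.44)/√(π²+ln²(0.44)) = 0.2528.
Characteristic equation s² + 2.1s + 1.8K_p = 0 gives ζ = 2.1/(2√(1.8K_p)).
Setting ζ = 0.2528: √(1.8K_p) = 2.1/(2·0.2528) = 4.153, so K_p = 17.25/1.8 = 9.58.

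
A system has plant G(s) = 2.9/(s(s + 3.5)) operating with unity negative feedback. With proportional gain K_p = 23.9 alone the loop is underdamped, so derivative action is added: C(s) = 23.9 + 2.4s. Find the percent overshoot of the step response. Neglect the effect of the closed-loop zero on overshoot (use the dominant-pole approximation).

7.91%

Forward path: (23.9 + 2.4s)·2.9/(s(s+3.5)). The closed-loop characteristic equation is s² + (3.5 + 2.9·2.4)s + 2.9·23.9 = 0.
That is s² + 10.46s + 69.31 = 0, so ω_n = 8.325 rad/s and ζ = 10.46/(2·8.325) = 0.6282.
%OS = 100·exp(−πζ/√(1−ζ²)) = 7.91%.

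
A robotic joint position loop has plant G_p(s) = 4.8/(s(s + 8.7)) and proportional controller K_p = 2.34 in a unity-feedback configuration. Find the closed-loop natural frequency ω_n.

ω_n = 3.35 rad/s

With unity feedback the closed-loop characteristic equation is s² + 8.7s + 2.34·4.8 = s² + 8.7s + 11.23 = 0.
So ω_n² = 11.23 ⇒ ω_n = 3.351 rad/s, and ζ = 8.7/(2ω_n) = 1.3.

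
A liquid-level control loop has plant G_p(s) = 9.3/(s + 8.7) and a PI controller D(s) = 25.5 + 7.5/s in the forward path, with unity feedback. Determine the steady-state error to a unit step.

The open loop D(s)G_p(s) has a pole at the origin (type 1), so the static position error constant is infinite and e_ss = 1/(1+∞) = 0.

0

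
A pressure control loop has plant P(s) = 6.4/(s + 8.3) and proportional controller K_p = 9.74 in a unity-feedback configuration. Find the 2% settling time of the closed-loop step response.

T_s ≈ 0.0566 s

Closed-loop transfer function: T(s) = K_p·P(s)/(1 + K_p·P(s)) = 62.34/(s + 8.3 + 62.34) = 62.34/(s + 70.64).
Time constant τ = 1/70.64 = 0.01416 s, so the 2% settling time is about 4τ = 0.0566 s.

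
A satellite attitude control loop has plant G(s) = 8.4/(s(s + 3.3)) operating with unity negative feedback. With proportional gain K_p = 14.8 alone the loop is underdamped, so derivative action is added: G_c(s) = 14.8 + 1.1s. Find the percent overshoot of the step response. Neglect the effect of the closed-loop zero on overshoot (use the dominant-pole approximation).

11.8%

Forward path: (14.8 + 1.1s)·8.4/(s(s+3.3)). The closed-loop characteristic equation is s² + (3.3 + 8.4·1.1)s + 8.4·14.8 = 0.
That is s² + 12.54s + 124.3 = 0, so ω_n = 11.15 rad/s and ζ = 12.54/(2·11.15) = 0.5623.
%OS = 100·exp(−πζ/√(1−ζ²)) = 11.8%.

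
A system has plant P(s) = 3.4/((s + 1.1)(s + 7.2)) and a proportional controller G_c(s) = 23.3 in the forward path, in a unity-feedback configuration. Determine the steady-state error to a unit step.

0.0909

The loop is type 0. Static position error constant K_pos = G_c(0)·P(0) = 23.3·0.4293 = 10.
Steady-state error to a unit step: e_ss = 1/(1+K_pos) = 1/11 = 0.0909.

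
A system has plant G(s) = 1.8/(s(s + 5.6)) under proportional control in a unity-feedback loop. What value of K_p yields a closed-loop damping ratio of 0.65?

Closed-loop characteristic equation: s² + 5.6s + K_p·1.8 = 0.
So ω_n = √(1.8K_p) and 2ζω_n = 5.6, giving ζ = 5.6/(2√(1.8K_p)).
Setting ζ = 0.65: √(1.8K_p) = 5.6/(2·0.65) = 4.308, so K_p = 18.56/1.8 = 10.3.

K_p = 10.3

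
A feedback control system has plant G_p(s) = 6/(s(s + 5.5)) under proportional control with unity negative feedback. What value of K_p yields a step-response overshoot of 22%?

From %OS = 100·exp(−πζ/√(1−ζ²)) = 22%, ζ = −ln(0.22)/√(π²+ln²(0.22)) = 0.4342.
Characteristic equation s² + 5.5s + 6K_p = 0 gives ζ = 5.5/(2√(6K_p)).
Setting ζ = 0.4342: √(6K_p) = 5.5/(2·0.4342) = 6.334, so K_p = 40.12/6 = 6.69.

K_p = 6.69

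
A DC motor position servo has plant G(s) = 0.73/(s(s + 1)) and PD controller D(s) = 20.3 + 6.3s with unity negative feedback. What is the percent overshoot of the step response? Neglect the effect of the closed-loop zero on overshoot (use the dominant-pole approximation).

Forward path: (20.3 + 6.3s)·0.73/(s(s+1)). The closed-loop characteristic equation is s² + (1 + 0.73·6.3)s + 0.73·20.3 = 0.
That is s² + 5.599s + 14.82 = 0, so ω_n = 3.85 rad/s and ζ = 5.599/(2·3.85) = 0.7272.
%OS = 100·exp(−πζ/√(1−ζ²)) = 3.58%.

3.58%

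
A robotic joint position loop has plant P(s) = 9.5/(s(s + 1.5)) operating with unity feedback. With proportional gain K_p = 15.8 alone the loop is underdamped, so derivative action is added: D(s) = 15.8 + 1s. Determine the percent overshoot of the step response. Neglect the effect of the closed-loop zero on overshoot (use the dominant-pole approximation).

Forward path: (15.8 + 1s)·9.5/(s(s+1.5)). The closed-loop characteristic equation is s² + (1.5 + 9.5·1)s + 9.5·15.8 = 0.
That is s² + 11s + 150.1 = 0, so ω_n = 12.25 rad/s and ζ = 11/(2·12.25) = 0.4489.
%OS = 100·exp(−πζ/√(1−ζ²)) = 20.6%.

20.6%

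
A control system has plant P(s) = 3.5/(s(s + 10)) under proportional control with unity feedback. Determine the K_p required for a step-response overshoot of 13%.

K_p = 24.1

From %OS = 100·exp(−πζ/√(1−ζ²)) = 13%, ζ = −ln(0.13)/√(π²+ln²(0.13)) = 0.5446.
Characteristic equation s² + 10s + 3.5K_p = 0 gives ζ = 10/(2√(3.5K_p)).
Setting ζ = 0.5446: √(3.5K_p) = 10/(2·0.5446) = 9.18, so K_p = 84.28/3.5 = 24.1.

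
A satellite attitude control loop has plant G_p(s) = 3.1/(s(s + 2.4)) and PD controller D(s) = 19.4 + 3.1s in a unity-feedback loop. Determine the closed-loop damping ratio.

Forward path: (19.4 + 3.1s)·3.1/(s(s+2.4)). The closed-loop characteristic equation is s² + (2.4 + 3.1·3.1)s + 3.1·19.4 = 0.
That is s² + 12.01s + 60.14 = 0, so ω_n = 7.755 rad/s and ζ = 12.01/(2·7.755) = 0.7743.

ζ = 0.774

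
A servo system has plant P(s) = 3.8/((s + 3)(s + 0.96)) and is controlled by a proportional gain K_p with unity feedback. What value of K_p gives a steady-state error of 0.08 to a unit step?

K_p = 8.72

For a type-0 loop with proportional control, e_ss = 1/(1 + K_p·P(0)).
P(0) = 1.319. Require 1/(1 + K_p·1.319) = 0.08, so 1 + 1.319·K_p = 12.5.
K_p = (12.5 − 1)/1.319 = 8.72.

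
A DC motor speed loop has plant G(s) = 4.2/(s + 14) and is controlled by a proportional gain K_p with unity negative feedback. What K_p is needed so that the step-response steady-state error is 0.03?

K_p = 108

Steady-state error for a unit step on this type-0 loop is 1/(1 + K_p·G(0)).
G(0) = 0.3. Require 1/(1 + K_p·0.3) = 0.03, so 1 + 0.3·K_p = 33.33.
K_p = (33.33 − 1)/0.3 = 108.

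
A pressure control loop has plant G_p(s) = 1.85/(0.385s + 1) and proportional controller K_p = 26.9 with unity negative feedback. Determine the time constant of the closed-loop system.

Closed loop: T(s) = K_p·G_p/(1+K_p·G_p) = 49.77/(0.385s + 1 + 49.77), with pole at s = −(1 + 49.77)/0.385 = −131.9.
Closed-loop time constant τ = 1/131.9 = 0.00758 s.

τ = 0.00758 s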